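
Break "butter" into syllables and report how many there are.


Word: "butter"
Syllable breakdown: but / ter
Counting: 2 parts
= 2 syllables


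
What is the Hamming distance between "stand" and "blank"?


Comparing character by character (same length = 5):
  Pos 0: 's' vs 'b' !=
  Pos 1: 't' vs 'l' !=
  Pos 2: 'a' vs 'a' =
  Pos 3: 'n' vs 'n' =
  Pos 4: 'd' vs 'k' !=
Hamming distance = 3


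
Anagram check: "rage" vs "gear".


Word 1: "rage" → sorted: aegr
Word 2: "gear" → sorted: aegr
Same letters? aegr == aegr
Anagram = Yes


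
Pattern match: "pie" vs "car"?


Pattern of "pie": [0, 1, 2]
Pattern of "car": [0, 1, 2]
Patterns match
Same pattern = Yes


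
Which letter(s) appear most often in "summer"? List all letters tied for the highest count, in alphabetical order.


Word: "summer"
Letter counts:
  'e': 1
  'm': 2
  'r': 1
  's': 1
  'u': 1
Maximum count = 2
Most frequent = 'm' (2 times each)


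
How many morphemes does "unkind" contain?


Word: "unkind"
Morphemes: un- + kind
Each morpheme carries meaning
= 2 morphemes


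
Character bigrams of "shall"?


Word: "shall" (length 5)
Number of bigrams = 5 - 2 + 1 = 4
  Position 0: "sh"
  Position 1: "ha"
  Position 2: "al"
  Position 3: "ll"
Bigrams = "sh", "ha", "al", "ll"


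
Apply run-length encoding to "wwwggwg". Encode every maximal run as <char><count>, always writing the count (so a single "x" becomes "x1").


String: "wwwggwg"
Scanning for consecutive runs:
  'w' x 3
  'g' x 2
  'w' x 1
  'g' x 1
RLE = "w3g2w1g1"


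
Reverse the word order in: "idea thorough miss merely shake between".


Original: "idea thorough miss merely shake between"
Words (1..n): idea | thorough | miss | merely | shake | between
Reversed (n..1): between | shake | merely | miss | thorough | idea
Result = "between shake merely miss thorough idea"


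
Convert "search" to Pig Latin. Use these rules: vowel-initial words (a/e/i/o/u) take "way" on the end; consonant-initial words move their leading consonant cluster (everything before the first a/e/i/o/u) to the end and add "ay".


Word: "search"
Starts with consonant(s) → move to end, add 'ay'
Consonant cluster: "s"
Pig Latin = "earchsay"


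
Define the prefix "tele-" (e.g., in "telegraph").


Prefix: tele-
Example: telegraph = tele- + graph
Meaning = distant


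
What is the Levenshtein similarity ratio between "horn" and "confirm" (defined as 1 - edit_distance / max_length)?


Word 1: "horn" (length 4)
Word 2: "confirm" (length 7)
One optimal edit sequence:
  1. substitute 'h' -> 'c'  (+1)
  2. keep 'o'
  3. insert 'n'  (+1)
  4. insert 'f'  (+1)
  5. insert 'i'  (+1)
  6. keep 'r'
  7. substitute 'n' -> 'm'  (+1)
Edit distance = 5
Max length = max(4, 7) = 7
Similarity = 1 - 5/7
= 0.2857


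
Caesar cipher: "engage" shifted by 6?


Word: "engage"
Shift: 6
Each letter → (letter + shift) mod 26:
  'e' (4) + 6 = 10 → 'k'
  'n' (13) + 6 = 19 → 't'
  'g' (6) + 6 = 12 → 'm'
  'a' (0) + 6 = 6 → 'g'
  'g' (6) + 6 = 12 → 'm'
  'e' (4) + 6 = 10 → 'k'
Result = "ktmgmk"


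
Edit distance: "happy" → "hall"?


Word 1: "happy" (length 5)
Word 2: "hall" (length 4)
One optimal edit sequence (insert/delete/substitute each cost 1):
  1. keep 'h'
  2. keep 'a'
  3. delete 'p'  (+1)
  4. substitute 'p' -> 'l'  (+1)
  5. substitute 'y' -> 'l'  (+1)
Total edit operations: 3
Edit distance = 3


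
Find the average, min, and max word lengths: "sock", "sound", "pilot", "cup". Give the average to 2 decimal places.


Lengths: "sock"=4, "sound"=5, "pilot"=5, "cup"=3
Sum = 17, Count = 4
Average = 17/4 = 4.25
= avg=4.25, min=3, max=5


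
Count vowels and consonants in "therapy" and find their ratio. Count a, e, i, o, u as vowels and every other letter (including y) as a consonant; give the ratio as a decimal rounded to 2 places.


Word: "therapy"
Vowels (a,e,i,o,u): 2
Consonants: 5
Ratio = 2/5
= 0.40


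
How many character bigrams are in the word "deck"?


Word: "deck" (length 4)
Number of 2-grams = length - 2 + 1 = 4 - 2 + 1
= 3


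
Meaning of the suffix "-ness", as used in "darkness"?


Suffix: -ness
As in: darkness -> dark + -ness
Meaning = state of being


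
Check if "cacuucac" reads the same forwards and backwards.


Word: "cacuucac"
Reversed: "cacuucac"
Forward == Backward? cacuucac == cacuucac
Palindrome = Yes


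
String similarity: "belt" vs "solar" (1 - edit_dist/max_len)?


Word 1: "belt" (length 4)
Word 2: "solar" (length 5)
One optimal edit sequence:
  1. substitute 'b' -> 's'  (+1)
  2. substitute 'e' -> 'o'  (+1)
  3. keep 'l'
  4. insert 'a'  (+1)
  5. substitute 't' -> 'r'  (+1)
Edit distance = 4
Max length = max(4, 5) = 5
Similarity = 1 - 4/5
= 0.2000


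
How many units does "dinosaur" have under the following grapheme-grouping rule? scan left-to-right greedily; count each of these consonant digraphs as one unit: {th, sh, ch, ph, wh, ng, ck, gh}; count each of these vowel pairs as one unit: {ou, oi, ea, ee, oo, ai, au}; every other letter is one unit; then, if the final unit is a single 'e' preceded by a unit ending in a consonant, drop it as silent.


Word: "dinosaur" (8 letters)
Left-to-right scan:
  1. 'd' (letter)
  2. 'i' (letter)
  3. 'n' (letter)
  4. 'o' (letter)
  5. 's' (letter)
  6. 'au' (vowel-pair)
  7. 'r' (letter)
Units from scan: 7
Sound units = 7 units


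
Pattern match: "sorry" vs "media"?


Pattern of "sorry": [0, 1, 2, 2, 3]
Pattern of "media": [0, 1, 2, 3, 4]
Patterns do not match
Same pattern = No


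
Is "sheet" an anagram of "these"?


Word 1: "these" → sorted: eehst
Word 2: "sheet" → sorted: eehst
Same letters? eehst == eehst
Anagram = Yes


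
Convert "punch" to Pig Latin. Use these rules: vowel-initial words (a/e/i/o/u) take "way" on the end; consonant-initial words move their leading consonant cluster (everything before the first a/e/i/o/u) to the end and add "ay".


Word: "punch"
Starts with consonant(s) → move to end, add 'ay'
Consonant cluster: "p"
Pig Latin = "unchpay"


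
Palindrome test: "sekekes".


Word: "sekekes"
Reversed: "sekekes"
Forward == Backward? sekekes == sekekes
Palindrome = Yes


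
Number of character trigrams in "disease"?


Word: "disease" (length 7)
Number of 3-grams = length - 3 + 1 = 7 - 3 + 1
= 5


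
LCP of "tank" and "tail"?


Word 1: "tank"
Word 2: "tail"
Comparing from start:
  Pos 0: 't' == 't'
  Pos 1: 'a' == 'a'
  Pos 2: 'n' != 'i' (stop)
LCP = "ta" (length 2)


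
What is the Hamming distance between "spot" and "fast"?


Comparing character by character (same length = 4):
  Pos 0: 's' vs 'f' !=
  Pos 1: 'p' vs 'a' !=
  Pos 2: 'o' vs 's' !=
  Pos 3: 't' vs 't' =
Hamming distance = 3


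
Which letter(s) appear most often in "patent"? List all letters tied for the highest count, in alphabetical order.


Word: "patent"
Letter counts:
  'a': 1
  'e': 1
  'n': 1
  'p': 1
  't': 2
Maximum count = 2
Most frequent = 't' (2 times each)


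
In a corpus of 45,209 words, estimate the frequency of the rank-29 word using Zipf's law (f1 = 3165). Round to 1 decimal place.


Zipf's law: f(r) = f(1) / r
f(1) = 3165
f(29) = 3165 / 29
= 109.1 occurrences


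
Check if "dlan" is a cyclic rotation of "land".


Word: "land", Candidate: "dlan"
Method: check if candidate is substring of word+word
"landland" contains "dlan"? Yes
Is rotation = Yes


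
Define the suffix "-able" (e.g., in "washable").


Suffix: -able
As in: washable -> wash + -able
Meaning = capable of


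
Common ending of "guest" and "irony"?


Word 1: "guest"
Word 2: "irony"
Comparing from end:
  Pos -1: 't' != 'y' (stop)
LCS = "" (length 0)


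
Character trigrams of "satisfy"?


Word: "satisfy" (length 7)
Number of trigrams = 7 - 3 + 1 = 5
  Position 0: "sat"
  Position 1: "ati"
  Position 2: "tis"
  Position 3: "isf"
  Position 4: "sfy"
Trigrams = "sat", "ati", "tis", "isf", "sfy"


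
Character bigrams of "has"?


Word: "has" (length 3)
Number of bigrams = 3 - 2 + 1 = 2
  Position 0: "ha"
  Position 1: "as"
Bigrams = "ha", "as"


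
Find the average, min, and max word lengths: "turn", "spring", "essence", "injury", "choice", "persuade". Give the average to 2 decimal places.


Lengths: "turn"=4, "spring"=6, "essence"=7, "injury"=6, "choice"=6, "persuade"=8
Sum = 37, Count = 6
Average = 37/6 = 6.17
= avg=6.17, min=4, max=8


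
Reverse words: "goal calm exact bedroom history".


Original: "goal calm exact bedroom history"
Words (1..n): goal | calm | exact | bedroom | history
Reversed (n..1): history | bedroom | exact | calm | goal
Result = "history bedroom exact calm goal"


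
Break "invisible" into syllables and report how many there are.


Word: "invisible"
Syllable breakdown: in | vis | i | ble
Counting: 4 parts
= 4 syllables


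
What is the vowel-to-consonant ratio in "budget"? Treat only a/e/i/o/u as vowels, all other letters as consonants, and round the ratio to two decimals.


Word: "budget"
Vowels (a,e,i,o,u): 2
Consonants: 4
Ratio = 2/4
= 0.50


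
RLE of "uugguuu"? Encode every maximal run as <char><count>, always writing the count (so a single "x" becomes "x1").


String: "uugguuu"
Scanning for consecutive runs:
  'u' x 2
  'g' x 2
  'u' x 3
RLE = "u2g2u3"


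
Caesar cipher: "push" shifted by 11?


Word: "push"
Shift: 11
Each letter → (letter + shift) mod 26:
  'p' (15) + 11 = 0 → 'a'
  'u' (20) + 11 = 5 → 'f'
  's' (18) + 11 = 3 → 'd'
  'h' (7) + 11 = 18 → 's'
Result = "afds"


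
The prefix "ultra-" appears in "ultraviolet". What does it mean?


Prefix: ultra-
Example: ultraviolet (ultra- + violet)
Meaning = beyond


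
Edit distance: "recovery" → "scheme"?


Word 1: "recovery" (length 8)
Word 2: "scheme" (length 6)
One optimal edit sequence (insert/delete/substitute each cost 1):
  1. delete 'r'  (+1)
  2. substitute 'e' -> 's'  (+1)
  3. keep 'c'
  4. delete 'o'  (+1)
  5. substitute 'v' -> 'h'  (+1)
  6. keep 'e'
  7. substitute 'r' -> 'm'  (+1)
  8. substitute 'y' -> 'e'  (+1)
Total edit operations: 6
Edit distance = 6


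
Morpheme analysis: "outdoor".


Word: "outdoor"
Morphemes: out- | door
Each morpheme carries meaning
= 2 morphemes


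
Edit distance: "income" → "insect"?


Word 1: "income" (length 6)
Word 2: "insect" (length 6)
One optimal edit sequence (insert/delete/substitute each cost 1):
  1. keep 'i'
  2. keep 'n'
  3. substitute 'c' -> 's'  (+1)
  4. substitute 'o' -> 'e'  (+1)
  5. substitute 'm' -> 'c'  (+1)
  6. substitute 'e' -> 't'  (+1)
Total edit operations: 4
Edit distance = 4


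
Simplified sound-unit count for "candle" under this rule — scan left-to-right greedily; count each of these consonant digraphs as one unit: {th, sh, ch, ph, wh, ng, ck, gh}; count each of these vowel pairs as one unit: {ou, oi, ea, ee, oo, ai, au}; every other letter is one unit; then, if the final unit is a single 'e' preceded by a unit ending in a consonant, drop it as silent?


Word: "candle" (6 letters)
Left-to-right scan:
  1. 'c' (letter)
  2. 'a' (letter)
  3. 'n' (letter)
  4. 'd' (letter)
  5. 'l' (letter)
  6. 'e' (letter)
Units from scan: 6
Final unit is 'e' after a consonant -> drop as silent (-1)
Sound units = 5 units


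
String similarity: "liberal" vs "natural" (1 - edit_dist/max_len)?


Word 1: "liberal" (length 7)
Word 2: "natural" (length 7)
One optimal edit sequence:
  1. substitute 'l' -> 'n'  (+1)
  2. substitute 'i' -> 'a'  (+1)
  3. substitute 'b' -> 't'  (+1)
  4. substitute 'e' -> 'u'  (+1)
  5. keep 'r'
  6. keep 'a'
  7. keep 'l'
Edit distance = 4
Max length = max(7, 7) = 7
Similarity = 1 - 4/7
= 0.4286


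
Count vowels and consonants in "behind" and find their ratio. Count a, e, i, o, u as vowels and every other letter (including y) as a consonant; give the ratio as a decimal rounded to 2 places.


Word: "behind"
Vowels (a,e,i,o,u): 2
Consonants: 4
Ratio = 2/4
= 0.50


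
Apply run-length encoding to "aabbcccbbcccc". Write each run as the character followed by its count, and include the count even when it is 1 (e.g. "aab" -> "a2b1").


String: "aabbcccbbcccc"
Scanning for consecutive runs:
  'a' x 2
  'b' x 2
  'c' x 3
  'b' x 2
  'c' x 4
RLE = "a2b2c3b2c4"


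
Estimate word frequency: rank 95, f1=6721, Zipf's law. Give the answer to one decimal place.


Zipf's law: f(r) = f(1) / r
f(1) = 6721
f(95) = 6721 / 95
= 70.7 occurrences


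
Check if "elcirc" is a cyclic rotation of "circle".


Word: "circle", Candidate: "elcirc"
Method: check if candidate is substring of word+word
"circlecircle" contains "elcirc"? No
Is rotation = No


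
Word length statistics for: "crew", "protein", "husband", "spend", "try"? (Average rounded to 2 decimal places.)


Lengths: "crew"=4, "protein"=7, "husband"=7, "spend"=5, "try"=3
Sum = 26, Count = 5
Average = 26/5 = 5.20
= avg=5.20, min=3, max=7


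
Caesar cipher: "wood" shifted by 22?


Word: "wood"
Shift: 22
Each letter → (letter + shift) mod 26:
  'w' (22) + 22 = 18 → 's'
  'o' (14) + 22 = 10 → 'k'
  'o' (14) + 22 = 10 → 'k'
  'd' (3) + 22 = 25 → 'z'
Result = "skkz"


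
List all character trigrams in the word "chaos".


Word: "chaos" (length 5)
Number of trigrams = 5 - 3 + 1 = 3
  Position 0: "cha"
  Position 1: "hao"
  Position 2: "aos"
Trigrams = "cha", "hao", "aos"


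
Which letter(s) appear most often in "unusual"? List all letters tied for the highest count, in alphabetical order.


Word: "unusual"
Letter counts:
  'a': 1
  'l': 1
  'n': 1
  's': 1
  'u': 3
Maximum count = 3
Most frequent = 'u' (3 times each)


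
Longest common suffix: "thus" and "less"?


Word 1: "thus"
Word 2: "less"
Comparing from end:
  Pos -1: 's' == 's'
  Pos -2: 'u' != 's' (stop)
LCS = "s" (length 1)


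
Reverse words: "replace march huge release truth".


Original: "replace march huge release truth"
Words (1..n): replace | march | huge | release | truth
Reversed (n..1): truth | release | huge | march | replace
Result = "truth release huge march replace"


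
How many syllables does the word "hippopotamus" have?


Word: "hippopotamus"
Syllable breakdown: hip-po-pot-a-mus
Counting: 5 parts
= 5 syllables


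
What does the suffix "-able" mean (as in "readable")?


Suffix: -able
Example: readable (read + -able)
Meaning = capable of


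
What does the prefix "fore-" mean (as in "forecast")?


Prefix: fore-
Example: forecast = fore- + cast
Meaning = before


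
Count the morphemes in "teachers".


Word: "teachers"
Morphemes: teach / -er / -s
Each morpheme carries meaning
= 3 morphemes


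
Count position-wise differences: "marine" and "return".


Comparing character by character (same length = 6):
  Pos 0: 'm' vs 'r' !=
  Pos 1: 'a' vs 'e' !=
  Pos 2: 'r' vs 't' !=
  Pos 3: 'i' vs 'u' !=
  Pos 4: 'n' vs 'r' !=
  Pos 5: 'e' vs 'n' !=
Hamming distance = 6


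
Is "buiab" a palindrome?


Word: "buiab"
Reversed: "baiub"
Forward == Backward? buiab != baiub
Palindrome = No


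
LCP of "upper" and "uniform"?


Word 1: "upper"
Word 2: "uniform"
Comparing from start:
  Pos 0: 'u' == 'u'
  Pos 1: 'p' != 'n' (stop)
LCP = "u" (length 1)


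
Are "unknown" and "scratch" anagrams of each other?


Word 1: "unknown" → sorted: knnnouw
Word 2: "scratch" → sorted: acchrst
Same letters? knnnouw != acchrst
Anagram = No


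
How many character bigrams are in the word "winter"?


Word: "winter" (length 6)
Number of 2-grams = length - 2 + 1 = 6 - 2 + 1
= 5


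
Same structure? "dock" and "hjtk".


Pattern of "dock": [0, 1, 2, 3]
Pattern of "hjtk": [0, 1, 2, 3]
Patterns match
Same pattern = Yes


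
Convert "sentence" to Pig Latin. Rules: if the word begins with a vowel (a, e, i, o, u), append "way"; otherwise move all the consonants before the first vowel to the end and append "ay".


Word: "sentence"
Starts with consonant(s) → move to end, add 'ay'
Consonant cluster: "s"
Pig Latin = "entencesay"


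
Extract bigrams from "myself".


Word: "myself" (length 6)
Number of bigrams = 6 - 2 + 1 = 5
  Position 0: "my"
  Position 1: "ys"
  Position 2: "se"
  Position 3: "el"
  Position 4: "lf"
Bigrams = "my", "ys", "se", "el", "lf"


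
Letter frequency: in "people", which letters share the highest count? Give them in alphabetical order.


Word: "people"
Letter counts:
  'e': 2
  'l': 1
  'o': 1
  'p': 2
Maximum count = 2
Most frequent = 'e', 'p' (2 times each)


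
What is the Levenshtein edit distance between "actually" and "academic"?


Word 1: "actually" (length 8)
Word 2: "academic" (length 8)
One optimal edit sequence (insert/delete/substitute each cost 1):
  1. keep 'a'
  2. keep 'c'
  3. substitute 't' -> 'a'  (+1)
  4. substitute 'u' -> 'd'  (+1)
  5. substitute 'a' -> 'e'  (+1)
  6. substitute 'l' -> 'm'  (+1)
  7. substitute 'l' -> 'i'  (+1)
  8. substitute 'y' -> 'c'  (+1)
Total edit operations: 6
Edit distance = 6


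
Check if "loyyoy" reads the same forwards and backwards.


Word: "loyyoy"
Reversed: "yoyyol"
Forward == Backward? loyyoy != yoyyol
Palindrome = No


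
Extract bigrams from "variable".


Word: "variable" (length 8)
Number of bigrams = 8 - 2 + 1 = 7
  Position 0: "va"
  Position 1: "ar"
  Position 2: "ri"
  Position 3: "ia"
  Position 4: "ab"
  Position 5: "bl"
  Position 6: "le"
Bigrams = "va", "ar", "ri", "ia", "ab", "bl", "le"


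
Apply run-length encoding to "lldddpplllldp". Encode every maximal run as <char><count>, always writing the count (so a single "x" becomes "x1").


String: "lldddpplllldp"
Scanning for consecutive runs:
  'l' x 2
  'd' x 3
  'p' x 2
  'l' x 4
  'd' x 1
  'p' x 1
RLE = "l2d3p2l4d1p1"


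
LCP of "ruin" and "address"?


Word 1: "ruin"
Word 2: "address"
Comparing from start:
  Pos 0: 'r' != 'a' (stop)
LCP = "" (length 0)


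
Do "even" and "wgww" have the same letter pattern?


Pattern of "even": [0, 1, 0, 2]
Pattern of "wgww": [0, 1, 0, 0]
Patterns do not match
Same pattern = No


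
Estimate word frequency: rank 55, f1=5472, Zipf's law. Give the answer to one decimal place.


Zipf's law: f(r) = f(1) / r
f(1) = 5472
f(55) = 5472 / 55
= 99.5 occurrences


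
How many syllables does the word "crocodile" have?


Word: "crocodile"
Syllable breakdown: croc · o · dile
Counting: 3 parts
= 3 syllables


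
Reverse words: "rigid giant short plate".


Original: "rigid giant short plate"
Words (1..n): rigid | giant | short | plate
Reversed (n..1): plate | short | giant | rigid
Result = "plate short giant rigid"


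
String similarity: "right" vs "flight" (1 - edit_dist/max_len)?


Word 1: "right" (length 5)
Word 2: "flight" (length 6)
One optimal edit sequence:
  1. insert 'f'  (+1)
  2. substitute 'r' -> 'l'  (+1)
  3. keep 'i'
  4. keep 'g'
  5. keep 'h'
  6. keep 't'
Edit distance = 2
Max length = max(5, 6) = 6
Similarity = 1 - 2/6
= 0.6667


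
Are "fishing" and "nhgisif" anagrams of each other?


Word 1: "fishing" → sorted: fghiins
Word 2: "nhgisif" → sorted: fghiins
Same letters? fghiins == fghiins
Anagram = Yes


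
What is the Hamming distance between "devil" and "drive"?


Comparing character by character (same length = 5):
  Pos 0: 'd' vs 'd' =
  Pos 1: 'e' vs 'r' !=
  Pos 2: 'v' vs 'i' !=
  Pos 3: 'i' vs 'v' !=
  Pos 4: 'l' vs 'e' !=
Hamming distance = 4


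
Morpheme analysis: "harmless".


Word: "harmless"
Morphemes: harm | -less
Each morpheme carries meaning
= 2 morphemes


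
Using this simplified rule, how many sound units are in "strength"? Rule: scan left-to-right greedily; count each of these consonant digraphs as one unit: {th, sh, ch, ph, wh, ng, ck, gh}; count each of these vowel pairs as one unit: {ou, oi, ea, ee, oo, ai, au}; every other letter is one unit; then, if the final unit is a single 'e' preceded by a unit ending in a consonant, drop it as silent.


Word: "strength" (8 letters)
Left-to-right scan:
  (1) 's' (letter)
  (2) 't' (letter)
  (3) 'r' (letter)
  (4) 'e' (letter)
  (5) 'ng' (digraph)
  (6) 'th' (digraph)
Units from scan: 6
Sound units = 6 units


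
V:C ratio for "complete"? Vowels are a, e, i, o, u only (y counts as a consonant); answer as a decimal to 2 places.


Word: "complete"
Vowels (a,e,i,o,u): 3
Consonants: 5
Ratio = 3/5
= 0.60


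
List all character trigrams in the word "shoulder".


Word: "shoulder" (length 8)
Number of trigrams = 8 - 3 + 1 = 6
  Position 0: "sho"
  Position 1: "hou"
  Position 2: "oul"
  Position 3: "uld"
  Position 4: "lde"
  Position 5: "der"
Trigrams = "sho", "hou", "oul", "uld", "lde", "der"


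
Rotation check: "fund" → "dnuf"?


Word: "fund", Candidate: "dnuf"
Method: check if candidate is substring of word+word
"fundfund" contains "dnuf"? No
Is rotation = No


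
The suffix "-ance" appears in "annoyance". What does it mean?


Suffix: -ance
Example: annoyance = annoy + -ance
Meaning = state of


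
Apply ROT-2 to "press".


Word: "press"
Shift: 2
Each letter → (letter + shift) mod 26:
  'p' (15) + 2 = 17 → 'r'
  'r' (17) + 2 = 19 → 't'
  'e' (4) + 2 = 6 → 'g'
  's' (18) + 2 = 20 → 'u'
  's' (18) + 2 = 20 → 'u'
Result = "rtguu"


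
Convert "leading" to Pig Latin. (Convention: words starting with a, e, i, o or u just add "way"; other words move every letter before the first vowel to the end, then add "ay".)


Word: "leading"
Starts with consonant(s) → move to end, add 'ay'
Consonant cluster: "l"
Pig Latin = "eadinglay"


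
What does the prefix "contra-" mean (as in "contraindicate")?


Prefix: contra-
As in: contraindicate -> contra- + indicate
Meaning = against


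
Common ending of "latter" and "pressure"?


Word 1: "latter"
Word 2: "pressure"
Comparing from end:
  Pos -1: 'r' != 'e' (stop)
LCS = "" (length 0)


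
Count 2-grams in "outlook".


Word: "outlook" (length 7)
Number of 2-grams = length - 2 + 1 = 7 - 2 + 1
= 6


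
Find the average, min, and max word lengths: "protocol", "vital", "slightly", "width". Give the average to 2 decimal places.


Lengths: "protocol"=8, "vital"=5, "slightly"=8, "width"=5
Sum = 26, Count = 4
Average = 26/4 = 6.50
= avg=6.50, min=5, max=8


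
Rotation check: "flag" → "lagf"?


Word: "flag", Candidate: "lagf"
Method: check if candidate is substring of word+word
"flagflag" contains "lagf"? Yes
Is rotation = Yes


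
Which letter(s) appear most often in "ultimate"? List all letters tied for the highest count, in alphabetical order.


Word: "ultimate"
Letter counts:
  'a': 1
  'e': 1
  'i': 1
  'l': 1
  'm': 1
  't': 2
  'u': 1
Maximum count = 2
Most frequent = 't' (2 times each)


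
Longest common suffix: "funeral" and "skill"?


Word 1: "funeral"
Word 2: "skill"
Comparing from end:
  Pos -1: 'l' == 'l'
  Pos -2: 'a' != 'l' (stop)
LCS = "l" (length 1)


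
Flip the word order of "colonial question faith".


Original: "colonial question faith"
Words (1..n): colonial | question | faith
Reversed (n..1): faith | question | colonial
Result = "faith question colonial"


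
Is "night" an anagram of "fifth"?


Word 1: "fifth" → sorted: ffhit
Word 2: "night" → sorted: ghint
Same letters? ffhit != ghint
Anagram = No


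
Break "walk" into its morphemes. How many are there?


Word: "walk"
Morphemes: walk
Each morpheme carries meaning
= 1 morpheme


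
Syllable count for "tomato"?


Word: "tomato"
Syllable breakdown: to-ma-to
Counting: 3 parts
= 3 syllables


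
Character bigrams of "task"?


Word: "task" (length 4)
Number of bigrams = 4 - 2 + 1 = 3
  Position 0: "ta"
  Position 1: "as"
  Position 2: "sk"
Bigrams = "ta", "as", "sk"


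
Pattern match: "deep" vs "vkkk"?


Pattern of "deep": [0, 1, 1, 2]
Pattern of "vkkk": [0, 1, 1, 1]
Patterns do not match
Same pattern = No


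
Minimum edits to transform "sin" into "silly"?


Word 1: "sin" (length 3)
Word 2: "silly" (length 5)
One optimal edit sequence (insert/delete/substitute each cost 1):
  1. keep 's'
  2. keep 'i'
  3. insert 'l'  (+1)
  4. insert 'l'  (+1)
  5. substitute 'n' -> 'y'  (+1)
Total edit operations: 3
Edit distance = 3


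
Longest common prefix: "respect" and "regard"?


Word 1: "respect"
Word 2: "regard"
Comparing from start:
  Pos 0: 'r' == 'r'
  Pos 1: 'e' == 'e'
  Pos 2: 's' != 'g' (stop)
LCP = "re" (length 2)


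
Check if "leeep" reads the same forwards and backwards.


Word: "leeep"
Reversed: "peeel"
Forward == Backward? leeep != peeel
Palindrome = No


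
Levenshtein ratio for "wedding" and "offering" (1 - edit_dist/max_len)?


Word 1: "wedding" (length 7)
Word 2: "offering" (length 8)
One optimal edit sequence:
  1. insert 'o'  (+1)
  2. substitute 'w' -> 'f'  (+1)
  3. substitute 'e' -> 'f'  (+1)
  4. substitute 'd' -> 'e'  (+1)
  5. substitute 'd' -> 'r'  (+1)
  6. keep 'i'
  7. keep 'n'
  8. keep 'g'
Edit distance = 5
Max length = max(7, 8) = 8
Similarity = 1 - 5/8
= 0.3750


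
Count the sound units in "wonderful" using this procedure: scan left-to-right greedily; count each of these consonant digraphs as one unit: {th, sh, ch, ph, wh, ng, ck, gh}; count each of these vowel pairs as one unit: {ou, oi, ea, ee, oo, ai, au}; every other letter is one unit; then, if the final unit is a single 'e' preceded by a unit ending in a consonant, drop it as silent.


Word: "wonderful" (9 letters)
Left-to-right scan:
  (1) 'w' (letter)
  (2) 'o' (letter)
  (3) 'n' (letter)
  (4) 'd' (letter)
  (5) 'e' (letter)
  (6) 'r' (letter)
  (7) 'f' (letter)
  (8) 'u' (letter)
  (9) 'l' (letter)
Units from scan: 9
Sound units = 9 units


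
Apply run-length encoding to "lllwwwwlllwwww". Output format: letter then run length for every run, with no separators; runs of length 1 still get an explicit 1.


String: "lllwwwwlllwwww"
Scanning for consecutive runs:
  'l' x 3
  'w' x 4
  'l' x 3
  'w' x 4
RLE = "l3w4l3w4"


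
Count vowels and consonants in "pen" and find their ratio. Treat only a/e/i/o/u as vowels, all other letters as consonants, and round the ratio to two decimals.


Word: "pen"
Vowels (a,e,i,o,u): 1
Consonants: 2
Ratio = 1/2
= 0.50


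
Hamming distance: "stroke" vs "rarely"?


Comparing character by character (same length = 6):
  Pos 0: 's' vs 'r' !=
  Pos 1: 't' vs 'a' !=
  Pos 2: 'r' vs 'r' =
  Pos 3: 'o' vs 'e' !=
  Pos 4: 'k' vs 'l' !=
  Pos 5: 'e' vs 'y' !=
Hamming distance = 5


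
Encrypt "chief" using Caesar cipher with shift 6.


Word: "chief"
Shift: 6
Each letter → (letter + shift) mod 26:
  'c' (2) + 6 = 8 → 'i'
  'h' (7) + 6 = 13 → 'n'
  'i' (8) + 6 = 14 → 'o'
  'e' (4) + 6 = 10 → 'k'
  'f' (5) + 6 = 11 → 'l'
Result = "inokl"


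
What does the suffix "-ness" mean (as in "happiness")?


Suffix: -ness
Example: happiness (happy + -ness, with a spelling change)
Meaning = state of being


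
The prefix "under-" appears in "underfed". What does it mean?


Prefix: under-
As in: underfed -> under- + fed
Meaning = insufficient


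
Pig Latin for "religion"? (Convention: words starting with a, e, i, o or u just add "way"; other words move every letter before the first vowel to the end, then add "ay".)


Word: "religion"
Starts with consonant(s) → move to end, add 'ay'
Consonant cluster: "r"
Pig Latin = "eligionray"


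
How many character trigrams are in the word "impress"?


Word: "impress" (length 7)
Number of 3-grams = length - 3 + 1 = 7 - 3 + 1
= 5


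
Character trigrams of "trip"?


Word: "trip" (length 4)
Number of trigrams = 4 - 3 + 1 = 2
  Position 0: "tri"
  Position 1: "rip"
Trigrams = "tri", "rip"


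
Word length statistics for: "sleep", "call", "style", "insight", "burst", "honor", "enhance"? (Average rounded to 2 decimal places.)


Lengths: "sleep"=5, "call"=4, "style"=5, "insight"=7, "burst"=5, "honor"=5, "enhance"=7
Sum = 38, Count = 7
Average = 38/7 = 5.43
= avg=5.43, min=4, max=7


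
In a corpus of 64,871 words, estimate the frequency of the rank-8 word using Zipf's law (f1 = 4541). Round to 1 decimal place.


Zipf's law: f(r) = f(1) / r
f(1) = 4541
f(8) = 4541 / 8
= 567.6 occurrences


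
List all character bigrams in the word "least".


Word: "least" (length 5)
Number of bigrams = 5 - 2 + 1 = 4
  Position 0: "le"
  Position 1: "ea"
  Position 2: "as"
  Position 3: "st"
Bigrams = "le", "ea", "as", "st"


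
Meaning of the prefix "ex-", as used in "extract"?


Prefix: ex-
Example: extract = ex- + tract
Meaning = out / former


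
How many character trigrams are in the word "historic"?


Word: "historic" (length 8)
Number of 3-grams = length - 3 + 1 = 8 - 3 + 1
= 6


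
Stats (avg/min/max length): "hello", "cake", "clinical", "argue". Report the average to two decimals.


Lengths: "hello"=5, "cake"=4, "clinical"=8, "argue"=5
Sum = 22, Count = 4
Average = 22/4 = 5.50
= avg=5.50, min=4, max=8


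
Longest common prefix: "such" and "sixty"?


Word 1: "such"
Word 2: "sixty"
Comparing from start:
  Pos 0: 's' == 's'
  Pos 1: 'u' != 'i' (stop)
LCP = "s" (length 1)


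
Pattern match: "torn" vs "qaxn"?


Pattern of "torn": [0, 1, 2, 3]
Pattern of "qaxn": [0, 1, 2, 3]
Patterns match
Same pattern = Yes


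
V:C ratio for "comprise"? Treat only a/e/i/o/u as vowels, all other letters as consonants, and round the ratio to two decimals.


Word: "comprise"
Vowels (a,e,i,o,u): 3
Consonants: 5
Ratio = 3/5
= 0.60


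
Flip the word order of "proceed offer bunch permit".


Original: "proceed offer bunch permit"
Words (1..n): proceed | offer | bunch | permit
Reversed (n..1): permit | bunch | offer | proceed
Result = "permit bunch offer proceed"


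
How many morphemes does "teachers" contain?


Word: "teachers"
Morphemes: teach | -er | -s
Each morpheme carries meaning
= 3 morphemes


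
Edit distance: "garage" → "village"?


Word 1: "garage" (length 6)
Word 2: "village" (length 7)
One optimal edit sequence (insert/delete/substitute each cost 1):
  1. insert 'v'  (+1)
  2. substitute 'g' -> 'i'  (+1)
  3. substitute 'a' -> 'l'  (+1)
  4. substitute 'r' -> 'l'  (+1)
  5. keep 'a'
  6. keep 'g'
  7. keep 'e'
Total edit operations: 4
Edit distance = 4


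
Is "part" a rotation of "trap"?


Word: "trap", Candidate: "part"
Method: check if candidate is substring of word+word
"traptrap" contains "part"? No
Is rotation = No


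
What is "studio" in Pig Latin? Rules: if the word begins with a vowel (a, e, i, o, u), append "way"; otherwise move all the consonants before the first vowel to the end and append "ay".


Word: "studio"
Starts with consonant(s) → move to end, add 'ay'
Consonant cluster: "st"
Pig Latin = "udiostay"


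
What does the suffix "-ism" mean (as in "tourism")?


Suffix: -ism
Example: tourism (tour + -ism)
Meaning = belief / practice


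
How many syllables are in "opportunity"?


Word: "opportunity"
Syllable breakdown: op | por | tu | ni | ty
Counting: 5 parts
= 5 syllables


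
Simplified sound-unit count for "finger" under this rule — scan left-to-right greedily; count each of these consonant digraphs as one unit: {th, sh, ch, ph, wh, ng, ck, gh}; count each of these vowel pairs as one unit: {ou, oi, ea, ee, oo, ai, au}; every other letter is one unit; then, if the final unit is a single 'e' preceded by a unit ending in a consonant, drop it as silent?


Word: "finger" (6 letters)
Left-to-right scan:
  1. 'f' (letter)
  2. 'i' (letter)
  3. 'ng' (digraph)
  4. 'e' (letter)
  5. 'r' (letter)
Units from scan: 5
Sound units = 5 units


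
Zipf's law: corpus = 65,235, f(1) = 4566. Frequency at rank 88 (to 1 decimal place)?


Zipf's law: f(r) = f(1) / r
f(1) = 4566
f(88) = 4566 / 88
= 51.9 occurrences


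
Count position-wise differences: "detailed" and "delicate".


Comparing character by character (same length = 8):
  Pos 0: 'd' vs 'd' =
  Pos 1: 'e' vs 'e' =
  Pos 2: 't' vs 'l' !=
  Pos 3: 'a' vs 'i' !=
  Pos 4: 'i' vs 'c' !=
  Pos 5: 'l' vs 'a' !=
  Pos 6: 'e' vs 't' !=
  Pos 7: 'd' vs 'e' !=
Hamming distance = 6


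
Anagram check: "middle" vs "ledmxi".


Word 1: "middle" → sorted: ddeilm
Word 2: "ledmxi" → sorted: deilmx
Same letters? ddeilm != deilmx
Anagram = No


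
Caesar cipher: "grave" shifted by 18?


Word: "grave"
Shift: 18
Each letter → (letter + shift) mod 26:
  'g' (6) + 18 = 24 → 'y'
  'r' (17) + 18 = 9 → 'j'
  'a' (0) + 18 = 18 → 's'
  'v' (21) + 18 = 13 → 'n'
  'e' (4) + 18 = 22 → 'w'
Result = "yjsnw"


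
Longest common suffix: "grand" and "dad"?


Word 1: "grand"
Word 2: "dad"
Comparing from end:
  Pos -1: 'd' == 'd'
  Pos -2: 'n' != 'a' (stop)
LCS = "d" (length 1)


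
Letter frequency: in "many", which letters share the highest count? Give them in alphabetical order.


Word: "many"
Letter counts:
  'a': 1
  'm': 1
  'n': 1
  'y': 1
Maximum count = 1
Most frequent = 'a', 'm', 'n', 'y' (1 time each)


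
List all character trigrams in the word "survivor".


Word: "survivor" (length 8)
Number of trigrams = 8 - 3 + 1 = 6
  Position 0: "sur"
  Position 1: "urv"
  Position 2: "rvi"
  Position 3: "viv"
  Position 4: "ivo"
  Position 5: "vor"
Trigrams = "sur", "urv", "rvi", "viv", "ivo", "vor"


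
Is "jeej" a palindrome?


Word: "jeej"
Reversed: "jeej"
Forward == Backward? jeej == jeej
Palindrome = Yes


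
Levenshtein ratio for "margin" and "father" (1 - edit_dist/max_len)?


Word 1: "margin" (length 6)
Word 2: "father" (length 6)
One optimal edit sequence:
  1. substitute 'm' -> 'f'  (+1)
  2. keep 'a'
  3. substitute 'r' -> 't'  (+1)
  4. substitute 'g' -> 'h'  (+1)
  5. substitute 'i' -> 'e'  (+1)
  6. substitute 'n' -> 'r'  (+1)
Edit distance = 5
Max length = max(6, 6) = 6
Similarity = 1 - 5/6
= 0.1667


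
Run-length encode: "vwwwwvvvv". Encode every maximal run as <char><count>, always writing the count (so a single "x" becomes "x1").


String: "vwwwwvvvv"
Scanning for consecutive runs:
  'v' x 1
  'w' x 4
  'v' x 4
RLE = "v1w4v4"


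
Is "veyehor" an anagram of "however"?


Word 1: "however" → sorted: eehorvw
Word 2: "veyehor" → sorted: eehorvy
Same letters? eehorvw != eehorvy
Anagram = No


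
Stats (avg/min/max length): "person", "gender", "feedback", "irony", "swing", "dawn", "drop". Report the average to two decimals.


Lengths: "person"=6, "gender"=6, "feedback"=8, "irony"=5, "swing"=5, "dawn"=4, "drop"=4
Sum = 38, Count = 7
Average = 38/7 = 5.43
= avg=5.43, min=4, max=8


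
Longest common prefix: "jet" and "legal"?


Word 1: "jet"
Word 2: "legal"
Comparing from start:
  Pos 0: 'j' != 'l' (stop)
LCP = "" (length 0)


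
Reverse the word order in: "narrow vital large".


Original: "narrow vital large"
Words (1..n): narrow | vital | large
Reversed (n..1): large | vital | narrow
Result = "large vital narrow"


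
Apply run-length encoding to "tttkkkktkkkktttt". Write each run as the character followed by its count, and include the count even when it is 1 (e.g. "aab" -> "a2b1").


String: "tttkkkktkkkktttt"
Scanning for consecutive runs:
  't' x 3
  'k' x 4
  't' x 1
  'k' x 4
  't' x 4
RLE = "t3k4t1k4t4"


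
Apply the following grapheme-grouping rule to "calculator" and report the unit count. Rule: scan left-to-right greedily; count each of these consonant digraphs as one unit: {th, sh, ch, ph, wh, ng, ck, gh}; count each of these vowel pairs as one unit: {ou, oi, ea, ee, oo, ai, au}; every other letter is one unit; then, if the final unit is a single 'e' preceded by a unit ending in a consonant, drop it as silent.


Word: "calculator" (10 letters)
Left-to-right scan:
  [1] 'c' (letter)
  [2] 'a' (letter)
  [3] 'l' (letter)
  [4] 'c' (letter)
  [5] 'u' (letter)
  [6] 'l' (letter)
  [7] 'a' (letter)
  [8] 't' (letter)
  [9] 'o' (letter)
  [10] 'r' (letter)
Units from scan: 10
Sound units = 10 units


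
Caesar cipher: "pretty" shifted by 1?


Word: "pretty"
Shift: 1
Each letter → (letter + shift) mod 26:
  'p' (15) + 1 = 16 → 'q'
  'r' (17) + 1 = 18 → 's'
  'e' (4) + 1 = 5 → 'f'
  't' (19) + 1 = 20 → 'u'
  't' (19) + 1 = 20 → 'u'
  'y' (24) + 1 = 25 → 'z'
Result = "qsfuuz"


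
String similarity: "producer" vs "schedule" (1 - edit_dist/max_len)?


Word 1: "producer" (length 8)
Word 2: "schedule" (length 8)
One optimal edit sequence:
  1. insert 's'  (+1)
  2. substitute 'p' -> 'c'  (+1)
  3. substitute 'r' -> 'h'  (+1)
  4. substitute 'o' -> 'e'  (+1)
  5. keep 'd'
  6. keep 'u'
  7. substitute 'c' -> 'l'  (+1)
  8. keep 'e'
  9. delete 'r'  (+1)
Edit distance = 6
Max length = max(8, 8) = 8
Similarity = 1 - 6/8
= 0.2500


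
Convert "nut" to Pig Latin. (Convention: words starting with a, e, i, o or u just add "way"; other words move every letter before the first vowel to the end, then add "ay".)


Word: "nut"
Starts with consonant(s) → move to end, add 'ay'
Consonant cluster: "n"
Pig Latin = "utnay"


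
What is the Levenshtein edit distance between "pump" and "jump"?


Word 1: "pump" (length 4)
Word 2: "jump" (length 4)
One optimal edit sequence (insert/delete/substitute each cost 1):
  1. substitute 'p' -> 'j'  (+1)
  2. keep 'u'
  3. keep 'm'
  4. keep 'p'
Total edit operations: 1
Edit distance = 1


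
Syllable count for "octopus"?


Word: "octopus"
Syllable breakdown: oc | to | pus
Counting: 3 parts
= 3 syllables


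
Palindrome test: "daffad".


Word: "daffad"
Reversed: "daffad"
Forward == Backward? daffad == daffad
Palindrome = Yes


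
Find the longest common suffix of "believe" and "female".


Word 1: "believe"
Word 2: "female"
Comparing from end:
  Pos -1: 'e' == 'e'
  Pos -2: 'v' != 'l' (stop)
LCS = "e" (length 1)


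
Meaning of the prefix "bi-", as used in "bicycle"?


Prefix: bi-
Example: bicycle = bi- + cycle
Meaning = two


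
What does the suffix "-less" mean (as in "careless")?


Suffix: -less
Example: careless = care + -less
Meaning = without


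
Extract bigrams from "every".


Word: "every" (length 5)
Number of bigrams = 5 - 2 + 1 = 4
  Position 0: "ev"
  Position 1: "ve"
  Position 2: "er"
  Position 3: "ry"
Bigrams = "ev", "ve", "er", "ry"


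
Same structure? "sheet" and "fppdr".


Pattern of "sheet": [0, 1, 2, 2, 3]
Pattern of "fppdr": [0, 1, 1, 2, 3]
Patterns do not match
Same pattern = No


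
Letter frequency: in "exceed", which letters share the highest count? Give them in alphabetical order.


Word: "exceed"
Letter counts:
  'c': 1
  'd': 1
  'e': 3
  'x': 1
Maximum count = 3
Most frequent = 'e' (3 times each)


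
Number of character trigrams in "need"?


Word: "need" (length 4)
Number of 3-grams = length - 3 + 1 = 4 - 3 + 1
= 2


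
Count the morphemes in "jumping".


Word: "jumping"
Morphemes: jump / -ing
Each morpheme carries meaning
= 2 morphemes


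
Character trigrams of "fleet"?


Word: "fleet" (length 5)
Number of trigrams = 5 - 3 + 1 = 3
  Position 0: "fle"
  Position 1: "lee"
  Position 2: "eet"
Trigrams = "fle", "lee", "eet"


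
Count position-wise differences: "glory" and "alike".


Comparing character by character (same length = 5):
  Pos 0: 'g' vs 'a' !=
  Pos 1: 'l' vs 'l' =
  Pos 2: 'o' vs 'i' !=
  Pos 3: 'r' vs 'k' !=
  Pos 4: 'y' vs 'e' !=
Hamming distance = 4


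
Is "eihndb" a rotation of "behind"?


Word: "behind", Candidate: "eihndb"
Method: check if candidate is substring of word+word
"behindbehind" contains "eihndb"? No
Is rotation = No


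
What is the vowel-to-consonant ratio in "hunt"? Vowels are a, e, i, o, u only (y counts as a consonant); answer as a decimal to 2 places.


Word: "hunt"
Vowels (a,e,i,o,u): 1
Consonants: 3
Ratio = 1/3
= 0.33


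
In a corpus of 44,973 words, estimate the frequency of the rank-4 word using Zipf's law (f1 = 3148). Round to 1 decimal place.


Zipf's law: f(r) = f(1) / r
f(1) = 3148
f(4) = 3148 / 4
= 787.0 occurrences
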